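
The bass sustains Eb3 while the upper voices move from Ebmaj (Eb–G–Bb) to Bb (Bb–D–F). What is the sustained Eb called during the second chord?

The harmony at that moment is Bb major triad (Bb, D, F); Eb3 is not a chord tone.
It is held over (the same pitch as the preceding Eb3) and then sustained as the same pitch into the next harmony.
Sustained through a change of harmony — a pedal tone.

Pedal tone (pedal point).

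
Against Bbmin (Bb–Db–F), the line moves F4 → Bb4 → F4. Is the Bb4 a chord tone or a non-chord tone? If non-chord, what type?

Bb minor triad contains Bb, Db, F; Bb is the root, so it is a chord tone.

Chord tone (the root of Bb minor triad).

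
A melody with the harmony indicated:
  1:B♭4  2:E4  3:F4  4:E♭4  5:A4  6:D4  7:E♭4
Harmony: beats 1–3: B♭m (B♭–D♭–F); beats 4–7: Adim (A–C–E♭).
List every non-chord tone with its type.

E4 (beat 2) — appoggiatura; D4 (beat 6) — appoggiatura.

The harmony at that moment is B♭ minor triad (B♭, D♭, F); E4 is not a chord tone.
It is approached by leap down from B♭4 and left by step up to F4.
Leap in, step out — an appoggiatura.
The harmony at that moment is A diminished triad (A, C, E♭); D4 is not a chord tone.
It is approached by leap down from A4 and left by step up to E♭4.
Leap in, step out — an appoggiatura.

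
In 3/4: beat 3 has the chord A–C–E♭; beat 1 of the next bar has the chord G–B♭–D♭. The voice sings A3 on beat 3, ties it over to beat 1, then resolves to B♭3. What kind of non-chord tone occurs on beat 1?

The harmony at that moment is G diminished triad (G, B♭, D♭); A3 is not a chord tone.
It is held over (the same pitch as the preceding A3) and left by step up to B♭3.
Held over from the previous chord and resolving up by step — a retardation.

Retardation.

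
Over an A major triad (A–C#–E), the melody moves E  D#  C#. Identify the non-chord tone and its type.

The harmony at that moment is A major triad (A, C#, E); D# is not a chord tone.
It is approached by step down from E and left by step down to C#.
Step in, step out in the same direction — a passing tone.

D# is a passing tone.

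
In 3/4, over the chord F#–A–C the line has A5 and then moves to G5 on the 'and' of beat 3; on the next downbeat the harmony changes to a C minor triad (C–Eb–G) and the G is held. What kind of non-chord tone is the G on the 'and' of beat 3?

The harmony at that moment is F# diminished triad (F#, A, C); G5 is not a chord tone.
It is approached by step down from A5 and then sustained as the same pitch into the next harmony.
Arriving early and becoming a chord tone when the harmony changes — an anticipation.

Anticipation.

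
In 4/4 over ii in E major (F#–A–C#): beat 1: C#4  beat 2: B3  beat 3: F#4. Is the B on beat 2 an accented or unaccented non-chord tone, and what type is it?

The harmony at that moment is F# minor triad (F#, A, C#); B3 is not a chord tone.
It is approached by step down from C#4 and left by leap up to F#4.
Step in, leap out — an escape tone.
It falls on a weak beat, so it is unaccented.

Unaccented escape tone.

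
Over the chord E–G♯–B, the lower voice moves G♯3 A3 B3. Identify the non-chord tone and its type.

The harmony at that moment is E major triad (E, G♯, B); A3 is not a chord tone.
It is approached by step up from G♯3 and left by step up to B3.
Step in, step out in the same direction — a passing tone.

A3 is a passing tone.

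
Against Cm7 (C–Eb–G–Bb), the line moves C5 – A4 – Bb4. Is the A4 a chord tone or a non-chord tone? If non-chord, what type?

The harmony at that moment is C minor seventh chord (C, Eb, G, Bb); A4 is not a chord tone.
It is approached by leap down from C5 and left by step up to Bb4.
Leap in, step out — an appoggiatura.

Non-chord tone — an appoggiatura.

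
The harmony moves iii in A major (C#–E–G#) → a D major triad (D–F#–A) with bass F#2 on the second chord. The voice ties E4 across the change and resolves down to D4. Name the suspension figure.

At the second chord the bass is F#2. The suspended E4 lies a seventh above the bass; after resolving down by step to D4, the interval above the bass becomes a sixth.
Suspension figures are named by those two intervals: 7–6.

7–6 suspension.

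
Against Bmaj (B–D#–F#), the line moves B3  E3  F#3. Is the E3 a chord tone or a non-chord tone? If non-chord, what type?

Non-chord tone — an appoggiatura.

The harmony at that moment is B major triad (B, D#, F#); E3 is not a chord tone.
It is approached by leap down from B3 and left by step up to F#3.
Leap in, step out — an appoggiatura.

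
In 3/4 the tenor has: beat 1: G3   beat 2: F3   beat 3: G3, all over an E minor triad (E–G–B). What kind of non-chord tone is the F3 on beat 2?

The harmony at that moment is E minor triad (E, G, B); F3 is not a chord tone.
It is approached by step down from G3 and left by step up to G3.
Step away and step back to the same note — a neighbor tone (lower neighbor).

Lower neighbor tone.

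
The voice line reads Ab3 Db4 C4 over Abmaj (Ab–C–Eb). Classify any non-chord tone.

The harmony at that moment is Ab major triad (Ab, C, Eb); Db4 is not a chord tone.
It is approached by leap up from Ab3 and left by step down to C4.
Leap in, step out — an appoggiatura.

Db4 is an appoggiatura.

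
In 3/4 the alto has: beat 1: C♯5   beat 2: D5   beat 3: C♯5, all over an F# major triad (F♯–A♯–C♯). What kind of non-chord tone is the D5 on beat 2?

The harmony at that moment is F♯ major triad (F♯, A♯, C♯); D5 is not a chord tone.
It is approached by step up from C♯5 and left by step down to C♯5.
Step away and step back to the same note — a neighbor tone (upper neighbor).

Upper neighbor tone.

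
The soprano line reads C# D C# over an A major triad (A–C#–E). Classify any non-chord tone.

The harmony at that moment is A major triad (A, C#, E); D is not a chord tone.
It is approached by step up from C# and left by step down to C#.
Step away and step back to the same note — a neighbor tone (upper neighbor).

D is a neighbor tone.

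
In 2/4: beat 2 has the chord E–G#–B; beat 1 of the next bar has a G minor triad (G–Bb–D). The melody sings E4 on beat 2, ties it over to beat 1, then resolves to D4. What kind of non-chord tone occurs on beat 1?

Suspension.

The harmony at that moment is G minor triad (G, Bb, D); E4 is not a chord tone.
It is held over (the same pitch as the preceding E4) and left by step down to D4.
Held over from the previous chord and resolving down by step — a suspension.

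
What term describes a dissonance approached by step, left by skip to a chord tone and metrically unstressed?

Approach: by step. Departure: by leap. Metric position: weak.
Step in, leap out, from a weak position — an escape tone (échappée). (It is the mirror image of the appoggiatura, which leaps in and steps out on a strong beat.)

Escape tone.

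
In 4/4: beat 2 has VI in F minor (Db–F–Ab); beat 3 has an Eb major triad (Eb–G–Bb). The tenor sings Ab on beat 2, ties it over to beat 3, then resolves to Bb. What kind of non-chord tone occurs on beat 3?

The harmony at that moment is Eb major triad (Eb, G, Bb); Ab is not a chord tone.
It is held over (the same pitch as the preceding Ab) and left by step up to Bb.
Held over from the previous chord and resolving up by step — a retardation.

Retardation.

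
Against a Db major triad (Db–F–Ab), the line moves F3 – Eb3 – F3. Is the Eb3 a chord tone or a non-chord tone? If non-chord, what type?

The harmony at that moment is Db major triad (Db, F, Ab); Eb3 is not a chord tone.
It is approached by step down from F3 and left by step up to F3.
Step away and step back to the same note — a neighbor tone (lower neighbor).

Non-chord tone — a neighbor tone.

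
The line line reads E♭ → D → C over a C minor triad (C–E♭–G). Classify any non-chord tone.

The harmony at that moment is C minor triad (C, E♭, G); D is not a chord tone.
It is approached by step down from E♭ and left by step down to C.
Step in, step out in the same direction — a passing tone.

D is a passing tone.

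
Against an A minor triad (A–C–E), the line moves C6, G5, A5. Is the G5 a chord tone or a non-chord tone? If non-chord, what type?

The harmony at that moment is A minor triad (A, C, E); G5 is not a chord tone.
It is approached by leap down from C6 and left by step up to A5.
Leap in, step out — an appoggiatura.

Non-chord tone — an appoggiatura.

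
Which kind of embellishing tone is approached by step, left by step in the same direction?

Approach: by step. Departure: by step, continuing in the same direction.
Stepwise on both sides with no change of direction means the note fills in the space between two different chord tones — a passing tone. (Had it turned back to its starting note it would be a neighbor tone instead.)

Passing tone.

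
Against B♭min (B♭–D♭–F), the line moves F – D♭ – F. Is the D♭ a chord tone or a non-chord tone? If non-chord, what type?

Chord tone (the third of Bb minor triad).

Bb minor triad contains B♭, D♭, F; D♭ is the third, so it is a chord tone.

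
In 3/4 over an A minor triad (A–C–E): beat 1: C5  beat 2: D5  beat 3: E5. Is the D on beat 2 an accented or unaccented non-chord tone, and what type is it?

The harmony at that moment is A minor triad (A, C, E); D5 is not a chord tone.
It is approached by step up from C5 and left by step up to E5.
Step in, step out in the same direction — a passing tone.
It falls on a weak beat, so it is unaccented.

Unaccented passing tone.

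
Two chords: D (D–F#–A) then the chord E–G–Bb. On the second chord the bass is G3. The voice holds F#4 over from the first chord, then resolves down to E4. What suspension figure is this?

At the second chord the bass is G3. The suspended F#4 lies a seventh above the bass; after resolving down by step to E4, the interval above the bass becomes a sixth.
Suspension figures are named by those two intervals: 7–6.

7–6 suspension.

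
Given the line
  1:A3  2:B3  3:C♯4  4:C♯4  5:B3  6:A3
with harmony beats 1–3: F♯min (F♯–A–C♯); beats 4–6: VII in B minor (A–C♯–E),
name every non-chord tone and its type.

The harmony at that moment is F♯ minor triad (F♯, A, C♯); B3 is not a chord tone.
It is approached by step up from A3 and left by step up to C♯4.
Step in, step out in the same direction — a passing tone.
The harmony at that moment is A major triad (A, C♯, E); B3 is not a chord tone.
It is approached by step down from C♯4 and left by step down to A3.
Step in, step out in the same direction — a passing tone.

B3 (beat 2) — passing tone; B3 (beat 5) — passing tone.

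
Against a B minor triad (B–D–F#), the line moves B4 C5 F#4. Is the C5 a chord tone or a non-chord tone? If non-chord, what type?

Non-chord tone — an escape tone.

The harmony at that moment is B minor triad (B, D, F#); C5 is not a chord tone.
It is approached by step up from B4 and left by leap down to F#4.
Step in, leap out — an escape tone.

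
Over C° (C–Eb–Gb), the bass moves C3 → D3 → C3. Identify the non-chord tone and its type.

The harmony at that moment is C diminished triad (C, Eb, Gb); D3 is not a chord tone.
It is approached by step up from C3 and left by step down to C3.
Step away and step back to the same note — a neighbor tone (upper neighbor).

D3 is a neighbor tone.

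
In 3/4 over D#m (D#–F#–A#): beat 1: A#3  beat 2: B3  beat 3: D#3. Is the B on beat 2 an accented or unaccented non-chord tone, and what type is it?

The harmony at that moment is D# minor triad (D#, F#, A#); B3 is not a chord tone.
It is approached by step up from A#3 and left by leap down to D#3.
Step in, leap out — an escape tone.
It falls on a weak beat, so it is unaccented.

Unaccented escape tone.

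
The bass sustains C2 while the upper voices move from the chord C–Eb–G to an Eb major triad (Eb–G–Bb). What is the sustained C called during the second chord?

The harmony at that moment is Eb major triad (Eb, G, Bb); C2 is not a chord tone.
It is held over (the same pitch as the preceding C2) and then sustained as the same pitch into the next harmony.
Sustained through a change of harmony — a pedal tone.

Pedal tone (pedal point).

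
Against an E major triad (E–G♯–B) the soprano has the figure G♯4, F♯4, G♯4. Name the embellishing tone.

The harmony at that moment is E major triad (E, G♯, B); F♯4 is not a chord tone.
It is approached by step down from G♯4 and left by step up to G♯4.
Step away and step back to the same note — a neighbor tone (lower neighbor).

F♯4 is a neighbor tone.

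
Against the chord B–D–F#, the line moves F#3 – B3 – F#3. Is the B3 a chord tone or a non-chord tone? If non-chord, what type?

B minor triad contains B, D, F#; B is the root, so it is a chord tone.

Chord tone (the root of B minor triad).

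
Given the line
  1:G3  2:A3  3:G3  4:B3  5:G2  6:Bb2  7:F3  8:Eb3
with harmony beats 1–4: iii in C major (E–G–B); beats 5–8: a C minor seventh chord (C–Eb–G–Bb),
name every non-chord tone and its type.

The harmony at that moment is E minor triad (E, G, B); A3 is not a chord tone.
It is approached by step up from G3 and left by step down to G3.
Step away and step back to the same note — a neighbor tone (upper neighbor).
The harmony at that moment is C minor seventh chord (C, Eb, G, Bb); F3 is not a chord tone.
It is approached by leap up from Bb2 and left by step down to Eb3.
Leap in, step out — an appoggiatura.

A3 (beat 2) — neighbor tone; F3 (beat 7) — appoggiatura.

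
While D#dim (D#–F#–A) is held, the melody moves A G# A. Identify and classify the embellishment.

The harmony at that moment is D# diminished triad (D#, F#, A); G# is not a chord tone.
It is approached by step down from A and left by step up to A.
Step away and step back to the same note — a neighbor tone (lower neighbor).

G# is a neighbor tone.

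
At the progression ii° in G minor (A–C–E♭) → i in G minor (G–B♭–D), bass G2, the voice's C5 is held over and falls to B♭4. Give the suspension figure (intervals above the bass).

4–3 suspension.

At the second chord the bass is G2. The suspended C5 lies a fourth above the bass; after resolving down by step to B♭4, the interval above the bass becomes a third.
Suspension figures are named by those two intervals: 4–3.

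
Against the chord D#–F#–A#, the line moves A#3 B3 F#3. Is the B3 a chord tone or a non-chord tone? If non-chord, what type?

The harmony at that moment is D# minor triad (D#, F#, A#); B3 is not a chord tone.
It is approached by step up from A#3 and left by leap down to F#3.
Step in, leap out — an escape tone.

Non-chord tone — an escape tone.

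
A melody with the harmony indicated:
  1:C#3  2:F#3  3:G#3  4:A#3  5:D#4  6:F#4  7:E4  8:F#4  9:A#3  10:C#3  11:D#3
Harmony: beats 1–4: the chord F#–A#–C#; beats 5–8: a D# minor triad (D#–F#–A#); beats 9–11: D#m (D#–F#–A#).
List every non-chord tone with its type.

G#3 (beat 3) — passing tone; E4 (beat 7) — neighbor tone; C#3 (beat 10) — appoggiatura.

The harmony at that moment is F# major triad (F#, A#, C#); G#3 is not a chord tone.
It is approached by step up from F#3 and left by step up to A#3.
Step in, step out in the same direction — a passing tone.
The harmony at that moment is D# minor triad (D#, F#, A#); E4 is not a chord tone.
It is approached by step down from F#4 and left by step up to F#4.
Step away and step back to the same note — a neighbor tone (lower neighbor).
The harmony at that moment is D# minor triad (D#, F#, A#); C#3 is not a chord tone.
It is approached by leap down from A#3 and left by step up to D#3.
Leap in, step out — an appoggiatura.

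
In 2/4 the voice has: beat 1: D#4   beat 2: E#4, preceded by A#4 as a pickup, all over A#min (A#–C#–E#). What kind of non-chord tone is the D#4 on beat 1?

The harmony at that moment is A# minor triad (A#, C#, E#); D#4 is not a chord tone.
It is approached by leap down from A#4 and left by step up to E#4.
Leap in, step out, metrically accented — an appoggiatura.

Appoggiatura.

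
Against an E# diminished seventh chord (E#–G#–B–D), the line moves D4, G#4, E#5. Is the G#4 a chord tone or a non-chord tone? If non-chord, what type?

Chord tone (the third of E# diminished seventh chord).

E# diminished seventh chord contains E#, G#, B, D; G# is the third, so it is a chord tone.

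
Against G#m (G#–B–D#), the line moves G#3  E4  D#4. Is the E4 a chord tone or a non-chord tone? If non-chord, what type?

Non-chord tone — an appoggiatura.

The harmony at that moment is G# minor triad (G#, B, D#); E4 is not a chord tone.
It is approached by leap up from G#3 and left by step down to D#4.
Leap in, step out — an appoggiatura.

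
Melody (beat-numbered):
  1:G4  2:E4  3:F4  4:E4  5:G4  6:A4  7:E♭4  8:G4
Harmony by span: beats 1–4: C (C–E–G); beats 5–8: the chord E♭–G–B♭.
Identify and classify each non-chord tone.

F4 (beat 3) — neighbor tone; A4 (beat 6) — escape tone.

The harmony at that moment is C major triad (C, E, G); F4 is not a chord tone.
It is approached by step up from E4 and left by step down to E4.
Step away and step back to the same note — a neighbor tone (upper neighbor).
The harmony at that moment is E♭ major triad (E♭, G, B♭); A4 is not a chord tone.
It is approached by step up from G4 and left by leap down to E♭4.
Step in, leap out — an escape tone.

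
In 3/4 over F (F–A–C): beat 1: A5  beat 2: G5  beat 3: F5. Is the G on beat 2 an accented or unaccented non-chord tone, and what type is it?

The harmony at that moment is F major triad (F, A, C); G5 is not a chord tone.
It is approached by step down from A5 and left by step down to F5.
Step in, step out in the same direction — a passing tone.
It falls on a weak beat, so it is unaccented.

Unaccented passing tone.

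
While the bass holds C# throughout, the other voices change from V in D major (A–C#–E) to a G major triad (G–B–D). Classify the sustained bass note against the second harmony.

Pedal tone (pedal point).

The harmony at that moment is G major triad (G, B, D); C# is not a chord tone.
It is held over (the same pitch as the preceding C#) and then sustained as the same pitch into the next harmony.
Sustained through a change of harmony — a pedal tone.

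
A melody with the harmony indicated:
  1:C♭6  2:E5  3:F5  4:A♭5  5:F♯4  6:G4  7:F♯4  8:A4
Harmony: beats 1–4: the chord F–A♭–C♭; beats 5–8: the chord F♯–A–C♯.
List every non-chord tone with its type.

The harmony at that moment is F diminished triad (F, A♭, C♭); E5 is not a chord tone.
It is approached by leap down from C♭6 and left by step up to F5.
Leap in, step out — an appoggiatura.
The harmony at that moment is F♯ minor triad (F♯, A, C♯); G4 is not a chord tone.
It is approached by step up from F♯4 and left by step down to F♯4.
Step away and step back to the same note — a neighbor tone (upper neighbor).

E5 (beat 2) — appoggiatura; G4 (beat 6) — neighbor tone.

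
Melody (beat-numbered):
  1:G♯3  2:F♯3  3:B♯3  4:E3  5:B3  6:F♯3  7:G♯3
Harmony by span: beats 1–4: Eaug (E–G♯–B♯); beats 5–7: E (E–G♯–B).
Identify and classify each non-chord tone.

The harmony at that moment is E augmented triad (E, G♯, B♯); F♯3 is not a chord tone.
It is approached by step down from G♯3 and left by leap up to B♯3.
Step in, leap out — an escape tone.
The harmony at that moment is E major triad (E, G♯, B); F♯3 is not a chord tone.
It is approached by leap down from B3 and left by step up to G♯3.
Leap in, step out — an appoggiatura.

F♯3 (beat 2) — escape tone; F♯3 (beat 6) — appoggiatura.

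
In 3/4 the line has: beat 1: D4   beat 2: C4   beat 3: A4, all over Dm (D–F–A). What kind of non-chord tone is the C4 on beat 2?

The harmony at that moment is D minor triad (D, F, A); C4 is not a chord tone.
It is approached by step down from D4 and left by leap up to A4.
Step in, leap out, on a weak beat — an escape tone.

Escape tone.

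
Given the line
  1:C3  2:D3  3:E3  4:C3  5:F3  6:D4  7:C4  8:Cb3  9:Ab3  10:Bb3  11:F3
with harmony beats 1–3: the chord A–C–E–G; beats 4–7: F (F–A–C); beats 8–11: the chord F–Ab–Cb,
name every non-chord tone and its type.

D3 (beat 2) — passing tone; D4 (beat 6) — appoggiatura; Bb3 (beat 10) — escape tone.

The harmony at that moment is A minor seventh chord (A, C, E, G); D3 is not a chord tone.
It is approached by step up from C3 and left by step up to E3.
Step in, step out in the same direction — a passing tone.
The harmony at that moment is F major triad (F, A, C); D4 is not a chord tone.
It is approached by leap up from F3 and left by step down to C4.
Leap in, step out — an appoggiatura.
The harmony at that moment is F diminished triad (F, Ab, Cb); Bb3 is not a chord tone.
It is approached by step up from Ab3 and left by leap down to F3.
Step in, leap out — an escape tone.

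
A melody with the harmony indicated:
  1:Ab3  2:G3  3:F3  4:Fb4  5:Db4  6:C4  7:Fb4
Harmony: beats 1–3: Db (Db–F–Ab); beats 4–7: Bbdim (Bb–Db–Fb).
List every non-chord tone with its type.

G3 (beat 2) — passing tone; C4 (beat 6) — escape tone.

The harmony at that moment is Db major triad (Db, F, Ab); G3 is not a chord tone.
It is approached by step down from Ab3 and left by step down to F3.
Step in, step out in the same direction — a passing tone.
The harmony at that moment is Bb diminished triad (Bb, Db, Fb); C4 is not a chord tone.
It is approached by step down from Db4 and left by leap up to Fb4.
Step in, leap out — an escape tone.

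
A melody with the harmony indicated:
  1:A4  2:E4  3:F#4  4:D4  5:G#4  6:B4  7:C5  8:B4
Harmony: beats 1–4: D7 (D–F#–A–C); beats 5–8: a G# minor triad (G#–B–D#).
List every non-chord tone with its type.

The harmony at that moment is D dominant seventh chord (D, F#, A, C); E4 is not a chord tone.
It is approached by leap down from A4 and left by step up to F#4.
Leap in, step out — an appoggiatura.
The harmony at that moment is G# minor triad (G#, B, D#); C5 is not a chord tone.
It is approached by step up from B4 and left by step down to B4.
Step away and step back to the same note — a neighbor tone (upper neighbor).

E4 (beat 2) — appoggiatura; C5 (beat 7) — neighbor tone.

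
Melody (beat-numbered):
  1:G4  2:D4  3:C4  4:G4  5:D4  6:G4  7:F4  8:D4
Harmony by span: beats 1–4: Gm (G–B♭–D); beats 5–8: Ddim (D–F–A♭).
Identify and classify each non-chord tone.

The harmony at that moment is G minor triad (G, B♭, D); C4 is not a chord tone.
It is approached by step down from D4 and left by leap up to G4.
Step in, leap out — an escape tone.
The harmony at that moment is D diminished triad (D, F, A♭); G4 is not a chord tone.
It is approached by leap up from D4 and left by step down to F4.
Leap in, step out — an appoggiatura.

C4 (beat 3) — escape tone; G4 (beat 6) — appoggiatura.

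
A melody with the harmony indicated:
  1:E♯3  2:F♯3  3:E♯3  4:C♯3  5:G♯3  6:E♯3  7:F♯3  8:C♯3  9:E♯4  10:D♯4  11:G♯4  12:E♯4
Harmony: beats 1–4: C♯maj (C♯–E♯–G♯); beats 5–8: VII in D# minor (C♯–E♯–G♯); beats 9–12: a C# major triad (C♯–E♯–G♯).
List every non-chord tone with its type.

The harmony at that moment is C♯ major triad (C♯, E♯, G♯); F♯3 is not a chord tone.
It is approached by step up from E♯3 and left by step down to E♯3.
Step away and step back to the same note — a neighbor tone (upper neighbor).
The harmony at that moment is C♯ major triad (C♯, E♯, G♯); F♯3 is not a chord tone.
It is approached by step up from E♯3 and left by leap down to C♯3.
Step in, leap out — an escape tone.
The harmony at that moment is C♯ major triad (C♯, E♯, G♯); D♯4 is not a chord tone.
It is approached by step down from E♯4 and left by leap up to G♯4.
Step in, leap out — an escape tone.

F♯3 (beat 2) — neighbor tone; F♯3 (beat 7) — escape tone; D♯4 (beat 10) — escape tone.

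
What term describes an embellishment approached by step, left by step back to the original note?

Approach: by step. Departure: by step in the opposite direction, back to the starting pitch.
Stepwise on both sides but reversing to return to the same chord tone — a neighbor tone. (Had it continued onward in the same direction it would be a passing tone instead.)

Neighbor tone.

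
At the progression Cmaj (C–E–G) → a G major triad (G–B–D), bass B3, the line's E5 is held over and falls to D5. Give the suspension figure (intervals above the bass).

4–3 suspension.

At the second chord the bass is B3. The suspended E5 lies a fourth above the bass; after resolving down by step to D5, the interval above the bass becomes a third.
Suspension figures are named by those two intervals: 4–3.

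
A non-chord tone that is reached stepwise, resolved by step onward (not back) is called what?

Approach: by step. Departure: by step, continuing in the same direction.
Stepwise on both sides with no change of direction means the note fills in the space between two different chord tones — a passing tone. (Had it turned back to its starting note it would be a neighbor tone instead.)

Passing tone.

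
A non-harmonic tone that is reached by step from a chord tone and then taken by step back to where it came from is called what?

Neighbor tone.

Approach: by step. Departure: by step in the opposite direction, back to the starting pitch.
Stepwise on both sides but reversing to return to the same chord tone — a neighbor tone. (Had it continued onward in the same direction it would be a passing tone instead.)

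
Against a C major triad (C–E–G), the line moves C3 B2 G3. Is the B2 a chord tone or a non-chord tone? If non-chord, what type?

Non-chord tone — an escape tone.

The harmony at that moment is C major triad (C, E, G); B2 is not a chord tone.
It is approached by step down from C3 and left by leap up to G3.
Step in, leap out — an escape tone.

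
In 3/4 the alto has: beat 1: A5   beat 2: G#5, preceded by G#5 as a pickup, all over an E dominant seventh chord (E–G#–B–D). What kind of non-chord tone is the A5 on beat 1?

Upper neighbor tone.

The harmony at that moment is E dominant seventh chord (E, G#, B, D); A5 is not a chord tone.
It is approached by step up from G#5 and left by step down to G#5.
Step away and step back to the same note — a neighbor tone (upper neighbor).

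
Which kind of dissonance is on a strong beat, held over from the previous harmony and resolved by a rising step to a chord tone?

Retardation.

Approach: by preparation — the pitch is first a chord tone, then held (tied or repeated) while the harmony changes under it. Departure: up by step. Metric position: strong.
A prepared dissonance that resolves upward by step — a retardation. (The same figure resolving downward would be a suspension.)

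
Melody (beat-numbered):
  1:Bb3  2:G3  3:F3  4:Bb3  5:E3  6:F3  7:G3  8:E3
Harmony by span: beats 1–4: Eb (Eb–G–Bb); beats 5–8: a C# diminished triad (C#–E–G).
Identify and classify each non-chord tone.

The harmony at that moment is Eb major triad (Eb, G, Bb); F3 is not a chord tone.
It is approached by step down from G3 and left by leap up to Bb3.
Step in, leap out — an escape tone.
The harmony at that moment is C# diminished triad (C#, E, G); F3 is not a chord tone.
It is approached by step up from E3 and left by step up to G3.
Step in, step out in the same direction — a passing tone.

F3 (beat 3) — escape tone; F3 (beat 6) — passing tone.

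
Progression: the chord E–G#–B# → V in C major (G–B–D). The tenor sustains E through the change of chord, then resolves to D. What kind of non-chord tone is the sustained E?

E is a suspension.

The harmony at that moment is G major triad (G, B, D); E is not a chord tone.
It is held over (the same pitch as the preceding E) and left by step down to D.
Held over from the previous chord and resolving down by step — a suspension.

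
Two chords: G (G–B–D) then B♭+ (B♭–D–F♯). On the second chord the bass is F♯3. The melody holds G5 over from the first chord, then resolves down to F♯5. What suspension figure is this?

9–8 suspension.

At the second chord the bass is F♯3. The suspended G5 lies a ninth above the bass; after resolving down by step to F♯5, the interval above the bass becomes an octave.
Suspension figures are named by those two intervals: 9–8.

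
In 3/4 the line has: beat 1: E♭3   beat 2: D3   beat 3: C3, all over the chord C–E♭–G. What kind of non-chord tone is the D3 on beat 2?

The harmony at that moment is C minor triad (C, E♭, G); D3 is not a chord tone.
It is approached by step down from E♭3 and left by step down to C3.
Step in, step out in the same direction — a passing tone.

Passing tone.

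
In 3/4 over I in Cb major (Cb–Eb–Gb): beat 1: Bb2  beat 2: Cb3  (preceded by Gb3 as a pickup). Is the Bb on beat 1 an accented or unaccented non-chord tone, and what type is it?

The harmony at that moment is Cb major triad (Cb, Eb, Gb); Bb2 is not a chord tone.
It is approached by leap down from Gb3 and left by step up to Cb3.
Leap in, step out — an appoggiatura.
It falls on the downbeat, so it is accented.

Accented appoggiatura.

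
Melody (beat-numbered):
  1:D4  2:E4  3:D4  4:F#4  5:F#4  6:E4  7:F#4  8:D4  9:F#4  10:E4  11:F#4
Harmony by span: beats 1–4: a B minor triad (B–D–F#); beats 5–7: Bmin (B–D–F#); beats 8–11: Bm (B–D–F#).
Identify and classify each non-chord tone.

The harmony at that moment is B minor triad (B, D, F#); E4 is not a chord tone.
It is approached by step up from D4 and left by step down to D4.
Step away and step back to the same note — a neighbor tone (upper neighbor).
The harmony at that moment is B minor triad (B, D, F#); E4 is not a chord tone.
It is approached by step down from F#4 and left by step up to F#4.
Step away and step back to the same note — a neighbor tone (lower neighbor).
The harmony at that moment is B minor triad (B, D, F#); E4 is not a chord tone.
It is approached by step down from F#4 and left by step up to F#4.
Step away and step back to the same note — a neighbor tone (lower neighbor).

E4 (beat 2) — neighbor tone; E4 (beat 6) — neighbor tone; E4 (beat 10) — neighbor tone.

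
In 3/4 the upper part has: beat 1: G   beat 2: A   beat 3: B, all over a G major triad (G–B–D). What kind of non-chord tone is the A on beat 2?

Passing tone.

The harmony at that moment is G major triad (G, B, D); A is not a chord tone.
It is approached by step up from G and left by step up to B.
Step in, step out in the same direction — a passing tone.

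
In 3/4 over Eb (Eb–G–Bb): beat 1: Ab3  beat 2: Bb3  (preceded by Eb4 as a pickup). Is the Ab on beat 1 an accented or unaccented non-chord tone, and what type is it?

The harmony at that moment is Eb major triad (Eb, G, Bb); Ab3 is not a chord tone.
It is approached by leap down from Eb4 and left by step up to Bb3.
Leap in, step out — an appoggiatura.
It falls on the downbeat, so it is accented.

Accented appoggiatura.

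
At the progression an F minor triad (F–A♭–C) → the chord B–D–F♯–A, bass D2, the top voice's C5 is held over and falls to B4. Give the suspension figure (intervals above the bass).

At the second chord the bass is D2. The suspended C5 lies a seventh above the bass; after resolving down by step to B4, the interval above the bass becomes a sixth.
Suspension figures are named by those two intervals: 7–6.

7–6 suspension.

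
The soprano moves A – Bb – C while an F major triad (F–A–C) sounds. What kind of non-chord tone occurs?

Bb is a passing tone.

The harmony at that moment is F major triad (F, A, C); Bb is not a chord tone.
It is approached by step up from A and left by step up to C.
Step in, step out in the same direction — a passing tone.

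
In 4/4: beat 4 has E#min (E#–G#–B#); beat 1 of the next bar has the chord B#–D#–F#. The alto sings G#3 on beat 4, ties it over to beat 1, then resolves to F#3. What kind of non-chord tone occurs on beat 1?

The harmony at that moment is B# diminished triad (B#, D#, F#); G#3 is not a chord tone.
It is held over (the same pitch as the preceding G#3) and left by step down to F#3.
Held over from the previous chord and resolving down by step — a suspension.

Suspension.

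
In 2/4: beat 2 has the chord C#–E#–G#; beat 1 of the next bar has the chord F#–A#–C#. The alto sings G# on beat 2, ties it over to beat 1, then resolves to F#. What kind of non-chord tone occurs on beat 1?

The harmony at that moment is F# major triad (F#, A#, C#); G# is not a chord tone.
It is held over (the same pitch as the preceding G#) and left by step down to F#.
Held over from the previous chord and resolving down by step — a suspension.

Suspension.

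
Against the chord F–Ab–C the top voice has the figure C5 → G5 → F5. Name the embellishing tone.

G5 is an appoggiatura.

The harmony at that moment is F minor triad (F, Ab, C); G5 is not a chord tone.
It is approached by leap up from C5 and left by step down to F5.
Leap in, step out — an appoggiatura.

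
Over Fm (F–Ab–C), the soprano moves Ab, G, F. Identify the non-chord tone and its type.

G is a passing tone.

The harmony at that moment is F minor triad (F, Ab, C); G is not a chord tone.
It is approached by step down from Ab and left by step down to F.
Step in, step out in the same direction — a passing tone.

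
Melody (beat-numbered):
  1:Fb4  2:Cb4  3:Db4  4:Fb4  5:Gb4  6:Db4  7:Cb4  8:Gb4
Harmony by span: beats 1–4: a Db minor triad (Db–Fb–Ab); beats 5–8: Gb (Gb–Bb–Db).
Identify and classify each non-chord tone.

Cb4 (beat 2) — appoggiatura; Cb4 (beat 7) — escape tone.

The harmony at that moment is Db minor triad (Db, Fb, Ab); Cb4 is not a chord tone.
It is approached by leap down from Fb4 and left by step up to Db4.
Leap in, step out — an appoggiatura.
The harmony at that moment is Gb major triad (Gb, Bb, Db); Cb4 is not a chord tone.
It is approached by step down from Db4 and left by leap up to Gb4.
Step in, leap out — an escape tone.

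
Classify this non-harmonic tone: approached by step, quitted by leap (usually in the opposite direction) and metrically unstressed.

Approach: by step. Departure: by leap. Metric position: weak.
Step in, leap out, from a weak position — an escape tone (échappée). (It is the mirror image of the appoggiatura, which leaps in and steps out on a strong beat.)

Escape tone.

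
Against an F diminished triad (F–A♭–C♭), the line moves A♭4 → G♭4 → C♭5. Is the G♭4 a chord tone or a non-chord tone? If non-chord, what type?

The harmony at that moment is F diminished triad (F, A♭, C♭); G♭4 is not a chord tone.
It is approached by step down from A♭4 and left by leap up to C♭5.
Step in, leap out — an escape tone.

Non-chord tone — an escape tone.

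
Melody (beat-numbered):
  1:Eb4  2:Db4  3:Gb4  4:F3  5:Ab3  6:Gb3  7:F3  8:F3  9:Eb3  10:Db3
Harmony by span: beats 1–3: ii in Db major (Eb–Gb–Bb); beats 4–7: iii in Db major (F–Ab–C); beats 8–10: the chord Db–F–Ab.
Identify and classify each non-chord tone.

Db4 (beat 2) — escape tone; Gb3 (beat 6) — passing tone; Eb3 (beat 9) — passing tone.

The harmony at that moment is Eb minor triad (Eb, Gb, Bb); Db4 is not a chord tone.
It is approached by step down from Eb4 and left by leap up to Gb4.
Step in, leap out — an escape tone.
The harmony at that moment is F minor triad (F, Ab, C); Gb3 is not a chord tone.
It is approached by step down from Ab3 and left by step down to F3.
Step in, step out in the same direction — a passing tone.
The harmony at that moment is Db major triad (Db, F, Ab); Eb3 is not a chord tone.
It is approached by step down from F3 and left by step down to Db3.
Step in, step out in the same direction — a passing tone.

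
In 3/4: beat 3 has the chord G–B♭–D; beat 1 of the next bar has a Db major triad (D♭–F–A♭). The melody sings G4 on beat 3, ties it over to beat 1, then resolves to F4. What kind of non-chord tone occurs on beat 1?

Suspension.

The harmony at that moment is D♭ major triad (D♭, F, A♭); G4 is not a chord tone.
It is held over (the same pitch as the preceding G4) and left by step down to F4.
Held over from the previous chord and resolving down by step — a suspension.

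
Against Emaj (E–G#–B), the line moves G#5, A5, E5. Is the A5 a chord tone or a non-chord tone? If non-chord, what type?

The harmony at that moment is E major triad (E, G#, B); A5 is not a chord tone.
It is approached by step up from G#5 and left by leap down to E5.
Step in, leap out — an escape tone.

Non-chord tone — an escape tone.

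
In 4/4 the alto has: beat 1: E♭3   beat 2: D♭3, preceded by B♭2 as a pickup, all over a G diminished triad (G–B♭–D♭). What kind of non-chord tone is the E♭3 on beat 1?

Appoggiatura.

The harmony at that moment is G diminished triad (G, B♭, D♭); E♭3 is not a chord tone.
It is approached by leap up from B♭2 and left by step down to D♭3.
Leap in, step out, metrically accented — an appoggiatura.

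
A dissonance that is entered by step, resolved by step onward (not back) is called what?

Approach: by step. Departure: by step, continuing in the same direction.
Stepwise on both sides with no change of direction means the note fills in the space between two different chord tones — a passing tone. (Had it turned back to its starting note it would be a neighbor tone instead.)

Passing tone.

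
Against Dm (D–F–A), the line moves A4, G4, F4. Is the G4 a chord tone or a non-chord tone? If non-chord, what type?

Non-chord tone — a passing tone.

The harmony at that moment is D minor triad (D, F, A); G4 is not a chord tone.
It is approached by step down from A4 and left by step down to F4.
Step in, step out in the same direction — a passing tone.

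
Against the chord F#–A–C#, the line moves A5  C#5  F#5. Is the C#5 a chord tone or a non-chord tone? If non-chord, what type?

F# minor triad contains F#, A, C#; C# is the fifth, so it is a chord tone.

Chord tone (the fifth of F# minor triad).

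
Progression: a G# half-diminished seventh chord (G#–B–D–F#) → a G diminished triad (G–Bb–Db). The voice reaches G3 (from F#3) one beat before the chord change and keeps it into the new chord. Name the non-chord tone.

The harmony at that moment is G# half-diminished seventh chord (G#, B, D, F#); G3 is not a chord tone.
It is approached by step up from F#3 and then sustained as the same pitch into the next harmony.
Arriving early and becoming a chord tone when the harmony changes — an anticipation.

G3 is an anticipation.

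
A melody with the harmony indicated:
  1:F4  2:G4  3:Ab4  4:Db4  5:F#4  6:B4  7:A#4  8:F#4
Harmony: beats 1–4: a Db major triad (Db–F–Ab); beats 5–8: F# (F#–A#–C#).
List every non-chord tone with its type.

G4 (beat 2) — passing tone; B4 (beat 6) — appoggiatura.

The harmony at that moment is Db major triad (Db, F, Ab); G4 is not a chord tone.
It is approached by step up from F4 and left by step up to Ab4.
Step in, step out in the same direction — a passing tone.
The harmony at that moment is F# major triad (F#, A#, C#); B4 is not a chord tone.
It is approached by leap up from F#4 and left by step down to A#4.
Leap in, step out — an appoggiatura.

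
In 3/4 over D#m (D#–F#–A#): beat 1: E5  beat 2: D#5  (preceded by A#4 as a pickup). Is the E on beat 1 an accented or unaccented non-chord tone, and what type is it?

Accented appoggiatura.

The harmony at that moment is D# minor triad (D#, F#, A#); E5 is not a chord tone.
It is approached by leap up from A#4 and left by step down to D#5.
Leap in, step out — an appoggiatura.
It falls on the downbeat, so it is accented.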